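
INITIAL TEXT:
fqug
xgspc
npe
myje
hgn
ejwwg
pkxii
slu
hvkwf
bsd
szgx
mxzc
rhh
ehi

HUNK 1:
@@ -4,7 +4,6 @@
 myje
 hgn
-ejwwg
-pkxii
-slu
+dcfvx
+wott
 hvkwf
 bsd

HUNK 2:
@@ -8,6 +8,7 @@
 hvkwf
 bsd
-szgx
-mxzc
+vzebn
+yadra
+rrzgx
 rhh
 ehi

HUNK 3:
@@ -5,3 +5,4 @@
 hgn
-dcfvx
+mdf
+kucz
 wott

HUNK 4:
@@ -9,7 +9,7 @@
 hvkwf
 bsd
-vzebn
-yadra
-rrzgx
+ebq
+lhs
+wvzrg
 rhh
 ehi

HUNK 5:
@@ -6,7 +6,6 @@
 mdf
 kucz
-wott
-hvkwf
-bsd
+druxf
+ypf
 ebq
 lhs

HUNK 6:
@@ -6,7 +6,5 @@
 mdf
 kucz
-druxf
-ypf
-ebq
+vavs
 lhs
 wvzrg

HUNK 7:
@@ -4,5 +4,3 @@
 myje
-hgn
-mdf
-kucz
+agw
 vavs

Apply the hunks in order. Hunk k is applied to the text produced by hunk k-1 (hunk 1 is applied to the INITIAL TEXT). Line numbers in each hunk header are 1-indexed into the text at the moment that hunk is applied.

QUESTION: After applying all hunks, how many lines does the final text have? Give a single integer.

Hunk 1: at line 4 remove [ejwwg,pkxii,slu] add [dcfvx,wott] -> 13 lines: fqug xgspc npe myje hgn dcfvx wott hvkwf bsd szgx mxzc rhh ehi
Hunk 2: at line 8 remove [szgx,mxzc] add [vzebn,yadra,rrzgx] -> 14 lines: fqug xgspc npe myje hgn dcfvx wott hvkwf bsd vzebn yadra rrzgx rhh ehi
Hunk 3: at line 5 remove [dcfvx] add [mdf,kucz] -> 15 lines: fqug xgspc npe myje hgn mdf kucz wott hvkwf bsd vzebn yadra rrzgx rhh ehi
Hunk 4: at line 9 remove [vzebn,yadra,rrzgx] add [ebq,lhs,wvzrg] -> 15 lines: fqug xgspc npe myje hgn mdf kucz wott hvkwf bsd ebq lhs wvzrg rhh ehi
Hunk 5: at line 6 remove [wott,hvkwf,bsd] add [druxf,ypf] -> 14 lines: fqug xgspc npe myje hgn mdf kucz druxf ypf ebq lhs wvzrg rhh ehi
Hunk 6: at line 6 remove [druxf,ypf,ebq] add [vavs] -> 12 lines: fqug xgspc npe myje hgn mdf kucz vavs lhs wvzrg rhh ehi
Hunk 7: at line 4 remove [hgn,mdf,kucz] add [agw] -> 10 lines: fqug xgspc npe myje agw vavs lhs wvzrg rhh ehi
Final line count: 10

Answer: 10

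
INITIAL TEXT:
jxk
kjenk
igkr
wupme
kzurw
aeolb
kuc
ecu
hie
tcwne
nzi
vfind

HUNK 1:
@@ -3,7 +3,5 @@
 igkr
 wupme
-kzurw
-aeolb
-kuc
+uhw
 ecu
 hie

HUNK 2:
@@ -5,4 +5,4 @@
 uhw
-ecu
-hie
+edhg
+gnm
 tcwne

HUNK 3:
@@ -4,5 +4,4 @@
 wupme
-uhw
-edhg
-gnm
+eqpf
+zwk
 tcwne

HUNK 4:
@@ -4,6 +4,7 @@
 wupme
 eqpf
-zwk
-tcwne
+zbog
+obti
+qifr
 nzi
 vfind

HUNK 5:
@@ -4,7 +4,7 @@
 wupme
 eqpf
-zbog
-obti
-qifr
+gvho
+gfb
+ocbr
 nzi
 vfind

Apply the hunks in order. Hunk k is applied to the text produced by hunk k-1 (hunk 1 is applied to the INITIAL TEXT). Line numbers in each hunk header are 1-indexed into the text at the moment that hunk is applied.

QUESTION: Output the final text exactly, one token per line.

Answer: jxk
kjenk
igkr
wupme
eqpf
gvho
gfb
ocbr
nzi
vfind

Derivation:
Hunk 1: at line 3 remove [kzurw,aeolb,kuc] add [uhw] -> 10 lines: jxk kjenk igkr wupme uhw ecu hie tcwne nzi vfind
Hunk 2: at line 5 remove [ecu,hie] add [edhg,gnm] -> 10 lines: jxk kjenk igkr wupme uhw edhg gnm tcwne nzi vfind
Hunk 3: at line 4 remove [uhw,edhg,gnm] add [eqpf,zwk] -> 9 lines: jxk kjenk igkr wupme eqpf zwk tcwne nzi vfind
Hunk 4: at line 4 remove [zwk,tcwne] add [zbog,obti,qifr] -> 10 lines: jxk kjenk igkr wupme eqpf zbog obti qifr nzi vfind
Hunk 5: at line 4 remove [zbog,obti,qifr] add [gvho,gfb,ocbr] -> 10 lines: jxk kjenk igkr wupme eqpf gvho gfb ocbr nzi vfind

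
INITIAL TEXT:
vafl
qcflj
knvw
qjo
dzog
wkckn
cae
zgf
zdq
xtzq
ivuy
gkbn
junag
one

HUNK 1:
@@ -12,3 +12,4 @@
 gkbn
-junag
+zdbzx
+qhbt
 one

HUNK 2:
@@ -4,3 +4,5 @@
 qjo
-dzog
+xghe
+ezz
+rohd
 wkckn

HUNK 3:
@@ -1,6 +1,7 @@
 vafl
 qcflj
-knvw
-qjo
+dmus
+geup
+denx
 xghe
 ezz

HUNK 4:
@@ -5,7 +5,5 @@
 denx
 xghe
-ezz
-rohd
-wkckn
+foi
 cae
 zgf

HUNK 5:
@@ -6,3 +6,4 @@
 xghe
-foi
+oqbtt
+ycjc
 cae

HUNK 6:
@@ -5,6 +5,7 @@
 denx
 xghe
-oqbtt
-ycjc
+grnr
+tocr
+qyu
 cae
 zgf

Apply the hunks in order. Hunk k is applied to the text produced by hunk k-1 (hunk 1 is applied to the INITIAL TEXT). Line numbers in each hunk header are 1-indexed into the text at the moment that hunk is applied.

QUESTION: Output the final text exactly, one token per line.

Answer: vafl
qcflj
dmus
geup
denx
xghe
grnr
tocr
qyu
cae
zgf
zdq
xtzq
ivuy
gkbn
zdbzx
qhbt
one

Derivation:
Hunk 1: at line 12 remove [junag] add [zdbzx,qhbt] -> 15 lines: vafl qcflj knvw qjo dzog wkckn cae zgf zdq xtzq ivuy gkbn zdbzx qhbt one
Hunk 2: at line 4 remove [dzog] add [xghe,ezz,rohd] -> 17 lines: vafl qcflj knvw qjo xghe ezz rohd wkckn cae zgf zdq xtzq ivuy gkbn zdbzx qhbt one
Hunk 3: at line 1 remove [knvw,qjo] add [dmus,geup,denx] -> 18 lines: vafl qcflj dmus geup denx xghe ezz rohd wkckn cae zgf zdq xtzq ivuy gkbn zdbzx qhbt one
Hunk 4: at line 5 remove [ezz,rohd,wkckn] add [foi] -> 16 lines: vafl qcflj dmus geup denx xghe foi cae zgf zdq xtzq ivuy gkbn zdbzx qhbt one
Hunk 5: at line 6 remove [foi] add [oqbtt,ycjc] -> 17 lines: vafl qcflj dmus geup denx xghe oqbtt ycjc cae zgf zdq xtzq ivuy gkbn zdbzx qhbt one
Hunk 6: at line 5 remove [oqbtt,ycjc] add [grnr,tocr,qyu] -> 18 lines: vafl qcflj dmus geup denx xghe grnr tocr qyu cae zgf zdq xtzq ivuy gkbn zdbzx qhbt one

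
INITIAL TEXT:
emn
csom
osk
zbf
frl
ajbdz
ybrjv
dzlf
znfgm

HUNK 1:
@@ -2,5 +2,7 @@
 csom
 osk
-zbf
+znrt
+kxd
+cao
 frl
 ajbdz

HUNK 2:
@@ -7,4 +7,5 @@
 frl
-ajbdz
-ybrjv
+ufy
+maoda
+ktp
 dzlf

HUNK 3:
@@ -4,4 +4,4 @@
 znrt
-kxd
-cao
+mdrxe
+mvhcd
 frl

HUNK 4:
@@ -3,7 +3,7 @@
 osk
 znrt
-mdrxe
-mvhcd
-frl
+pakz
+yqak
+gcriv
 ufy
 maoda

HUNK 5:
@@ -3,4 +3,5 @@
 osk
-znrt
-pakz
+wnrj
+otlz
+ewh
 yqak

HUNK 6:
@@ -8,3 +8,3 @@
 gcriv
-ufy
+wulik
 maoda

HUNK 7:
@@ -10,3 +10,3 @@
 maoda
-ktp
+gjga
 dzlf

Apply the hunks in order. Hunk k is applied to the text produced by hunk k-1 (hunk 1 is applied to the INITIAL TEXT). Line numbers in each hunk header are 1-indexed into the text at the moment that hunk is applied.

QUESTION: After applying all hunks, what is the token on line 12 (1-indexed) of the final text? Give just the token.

Answer: dzlf

Derivation:
Hunk 1: at line 2 remove [zbf] add [znrt,kxd,cao] -> 11 lines: emn csom osk znrt kxd cao frl ajbdz ybrjv dzlf znfgm
Hunk 2: at line 7 remove [ajbdz,ybrjv] add [ufy,maoda,ktp] -> 12 lines: emn csom osk znrt kxd cao frl ufy maoda ktp dzlf znfgm
Hunk 3: at line 4 remove [kxd,cao] add [mdrxe,mvhcd] -> 12 lines: emn csom osk znrt mdrxe mvhcd frl ufy maoda ktp dzlf znfgm
Hunk 4: at line 3 remove [mdrxe,mvhcd,frl] add [pakz,yqak,gcriv] -> 12 lines: emn csom osk znrt pakz yqak gcriv ufy maoda ktp dzlf znfgm
Hunk 5: at line 3 remove [znrt,pakz] add [wnrj,otlz,ewh] -> 13 lines: emn csom osk wnrj otlz ewh yqak gcriv ufy maoda ktp dzlf znfgm
Hunk 6: at line 8 remove [ufy] add [wulik] -> 13 lines: emn csom osk wnrj otlz ewh yqak gcriv wulik maoda ktp dzlf znfgm
Hunk 7: at line 10 remove [ktp] add [gjga] -> 13 lines: emn csom osk wnrj otlz ewh yqak gcriv wulik maoda gjga dzlf znfgm
Final line 12: dzlf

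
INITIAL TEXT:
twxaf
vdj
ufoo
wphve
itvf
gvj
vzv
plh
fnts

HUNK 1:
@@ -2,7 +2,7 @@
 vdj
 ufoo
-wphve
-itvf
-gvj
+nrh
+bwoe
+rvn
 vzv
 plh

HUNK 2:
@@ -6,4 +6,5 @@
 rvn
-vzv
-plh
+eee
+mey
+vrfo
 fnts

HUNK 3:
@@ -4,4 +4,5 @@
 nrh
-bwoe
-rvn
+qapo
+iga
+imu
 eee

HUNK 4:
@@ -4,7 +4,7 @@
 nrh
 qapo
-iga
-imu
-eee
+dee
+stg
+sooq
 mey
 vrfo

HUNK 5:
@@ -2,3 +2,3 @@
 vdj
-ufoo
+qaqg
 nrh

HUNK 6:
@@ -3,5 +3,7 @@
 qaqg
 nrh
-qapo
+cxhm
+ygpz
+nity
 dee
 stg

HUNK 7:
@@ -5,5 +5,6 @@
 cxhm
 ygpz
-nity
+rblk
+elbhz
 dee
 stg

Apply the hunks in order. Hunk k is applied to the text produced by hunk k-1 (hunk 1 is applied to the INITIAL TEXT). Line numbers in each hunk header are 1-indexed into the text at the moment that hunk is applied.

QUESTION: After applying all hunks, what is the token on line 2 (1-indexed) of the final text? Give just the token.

Answer: vdj

Derivation:
Hunk 1: at line 2 remove [wphve,itvf,gvj] add [nrh,bwoe,rvn] -> 9 lines: twxaf vdj ufoo nrh bwoe rvn vzv plh fnts
Hunk 2: at line 6 remove [vzv,plh] add [eee,mey,vrfo] -> 10 lines: twxaf vdj ufoo nrh bwoe rvn eee mey vrfo fnts
Hunk 3: at line 4 remove [bwoe,rvn] add [qapo,iga,imu] -> 11 lines: twxaf vdj ufoo nrh qapo iga imu eee mey vrfo fnts
Hunk 4: at line 4 remove [iga,imu,eee] add [dee,stg,sooq] -> 11 lines: twxaf vdj ufoo nrh qapo dee stg sooq mey vrfo fnts
Hunk 5: at line 2 remove [ufoo] add [qaqg] -> 11 lines: twxaf vdj qaqg nrh qapo dee stg sooq mey vrfo fnts
Hunk 6: at line 3 remove [qapo] add [cxhm,ygpz,nity] -> 13 lines: twxaf vdj qaqg nrh cxhm ygpz nity dee stg sooq mey vrfo fnts
Hunk 7: at line 5 remove [nity] add [rblk,elbhz] -> 14 lines: twxaf vdj qaqg nrh cxhm ygpz rblk elbhz dee stg sooq mey vrfo fnts
Final line 2: vdj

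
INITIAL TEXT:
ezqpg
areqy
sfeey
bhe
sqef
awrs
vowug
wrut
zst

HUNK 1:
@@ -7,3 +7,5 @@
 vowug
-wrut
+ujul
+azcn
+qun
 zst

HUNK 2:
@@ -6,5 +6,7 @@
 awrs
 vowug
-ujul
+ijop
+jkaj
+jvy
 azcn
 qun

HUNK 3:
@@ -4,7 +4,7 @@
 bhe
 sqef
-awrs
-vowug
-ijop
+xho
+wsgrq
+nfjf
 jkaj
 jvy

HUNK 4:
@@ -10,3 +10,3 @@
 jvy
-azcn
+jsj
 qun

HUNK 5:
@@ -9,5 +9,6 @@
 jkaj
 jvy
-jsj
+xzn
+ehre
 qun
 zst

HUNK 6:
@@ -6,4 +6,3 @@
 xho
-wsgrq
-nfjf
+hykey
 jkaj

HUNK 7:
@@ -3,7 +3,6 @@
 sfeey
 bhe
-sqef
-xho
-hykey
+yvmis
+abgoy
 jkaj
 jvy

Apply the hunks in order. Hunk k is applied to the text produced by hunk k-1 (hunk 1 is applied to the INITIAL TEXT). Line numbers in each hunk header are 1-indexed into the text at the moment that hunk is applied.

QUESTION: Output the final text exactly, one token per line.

Hunk 1: at line 7 remove [wrut] add [ujul,azcn,qun] -> 11 lines: ezqpg areqy sfeey bhe sqef awrs vowug ujul azcn qun zst
Hunk 2: at line 6 remove [ujul] add [ijop,jkaj,jvy] -> 13 lines: ezqpg areqy sfeey bhe sqef awrs vowug ijop jkaj jvy azcn qun zst
Hunk 3: at line 4 remove [awrs,vowug,ijop] add [xho,wsgrq,nfjf] -> 13 lines: ezqpg areqy sfeey bhe sqef xho wsgrq nfjf jkaj jvy azcn qun zst
Hunk 4: at line 10 remove [azcn] add [jsj] -> 13 lines: ezqpg areqy sfeey bhe sqef xho wsgrq nfjf jkaj jvy jsj qun zst
Hunk 5: at line 9 remove [jsj] add [xzn,ehre] -> 14 lines: ezqpg areqy sfeey bhe sqef xho wsgrq nfjf jkaj jvy xzn ehre qun zst
Hunk 6: at line 6 remove [wsgrq,nfjf] add [hykey] -> 13 lines: ezqpg areqy sfeey bhe sqef xho hykey jkaj jvy xzn ehre qun zst
Hunk 7: at line 3 remove [sqef,xho,hykey] add [yvmis,abgoy] -> 12 lines: ezqpg areqy sfeey bhe yvmis abgoy jkaj jvy xzn ehre qun zst

Answer: ezqpg
areqy
sfeey
bhe
yvmis
abgoy
jkaj
jvy
xzn
ehre
qun
zst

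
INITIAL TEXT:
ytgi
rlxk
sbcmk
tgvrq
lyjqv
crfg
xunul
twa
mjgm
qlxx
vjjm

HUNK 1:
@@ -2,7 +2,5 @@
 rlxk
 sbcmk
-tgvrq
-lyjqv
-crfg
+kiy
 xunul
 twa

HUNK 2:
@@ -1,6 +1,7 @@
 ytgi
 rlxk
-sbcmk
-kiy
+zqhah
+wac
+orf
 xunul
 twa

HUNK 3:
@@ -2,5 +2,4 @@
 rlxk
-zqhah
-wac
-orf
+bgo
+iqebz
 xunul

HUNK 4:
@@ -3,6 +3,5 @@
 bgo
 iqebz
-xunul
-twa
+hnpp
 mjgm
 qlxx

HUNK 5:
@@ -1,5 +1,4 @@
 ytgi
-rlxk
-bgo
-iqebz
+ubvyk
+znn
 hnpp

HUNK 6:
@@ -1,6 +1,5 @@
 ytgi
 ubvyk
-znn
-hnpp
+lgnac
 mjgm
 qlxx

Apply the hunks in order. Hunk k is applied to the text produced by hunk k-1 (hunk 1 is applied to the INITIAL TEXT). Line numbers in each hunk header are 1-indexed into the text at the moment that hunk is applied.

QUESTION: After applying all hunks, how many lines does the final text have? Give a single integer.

Hunk 1: at line 2 remove [tgvrq,lyjqv,crfg] add [kiy] -> 9 lines: ytgi rlxk sbcmk kiy xunul twa mjgm qlxx vjjm
Hunk 2: at line 1 remove [sbcmk,kiy] add [zqhah,wac,orf] -> 10 lines: ytgi rlxk zqhah wac orf xunul twa mjgm qlxx vjjm
Hunk 3: at line 2 remove [zqhah,wac,orf] add [bgo,iqebz] -> 9 lines: ytgi rlxk bgo iqebz xunul twa mjgm qlxx vjjm
Hunk 4: at line 3 remove [xunul,twa] add [hnpp] -> 8 lines: ytgi rlxk bgo iqebz hnpp mjgm qlxx vjjm
Hunk 5: at line 1 remove [rlxk,bgo,iqebz] add [ubvyk,znn] -> 7 lines: ytgi ubvyk znn hnpp mjgm qlxx vjjm
Hunk 6: at line 1 remove [znn,hnpp] add [lgnac] -> 6 lines: ytgi ubvyk lgnac mjgm qlxx vjjm
Final line count: 6

Answer: 6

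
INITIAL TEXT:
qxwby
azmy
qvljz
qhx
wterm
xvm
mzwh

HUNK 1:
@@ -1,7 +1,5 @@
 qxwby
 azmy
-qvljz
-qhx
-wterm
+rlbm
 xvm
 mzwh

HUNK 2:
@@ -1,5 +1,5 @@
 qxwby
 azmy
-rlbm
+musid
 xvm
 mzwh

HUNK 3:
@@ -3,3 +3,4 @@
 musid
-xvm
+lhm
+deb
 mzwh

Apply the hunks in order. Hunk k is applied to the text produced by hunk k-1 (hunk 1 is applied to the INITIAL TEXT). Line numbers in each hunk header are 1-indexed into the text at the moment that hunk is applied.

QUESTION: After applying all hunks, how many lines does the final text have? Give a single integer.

Answer: 6

Derivation:
Hunk 1: at line 1 remove [qvljz,qhx,wterm] add [rlbm] -> 5 lines: qxwby azmy rlbm xvm mzwh
Hunk 2: at line 1 remove [rlbm] add [musid] -> 5 lines: qxwby azmy musid xvm mzwh
Hunk 3: at line 3 remove [xvm] add [lhm,deb] -> 6 lines: qxwby azmy musid lhm deb mzwh
Final line count: 6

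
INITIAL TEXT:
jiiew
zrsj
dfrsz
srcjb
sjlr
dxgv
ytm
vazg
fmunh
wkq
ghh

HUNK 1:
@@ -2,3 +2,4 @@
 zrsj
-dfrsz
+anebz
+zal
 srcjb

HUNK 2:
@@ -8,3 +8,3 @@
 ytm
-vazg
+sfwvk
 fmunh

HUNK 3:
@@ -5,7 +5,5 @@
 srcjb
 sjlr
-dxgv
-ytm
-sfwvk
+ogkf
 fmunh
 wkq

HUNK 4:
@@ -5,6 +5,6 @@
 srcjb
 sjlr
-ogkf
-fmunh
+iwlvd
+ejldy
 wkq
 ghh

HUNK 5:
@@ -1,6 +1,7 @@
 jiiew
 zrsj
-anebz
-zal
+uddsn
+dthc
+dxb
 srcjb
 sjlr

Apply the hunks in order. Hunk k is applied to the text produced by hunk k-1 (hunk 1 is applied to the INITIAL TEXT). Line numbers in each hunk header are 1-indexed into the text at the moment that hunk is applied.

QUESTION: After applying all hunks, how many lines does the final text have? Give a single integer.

Answer: 11

Derivation:
Hunk 1: at line 2 remove [dfrsz] add [anebz,zal] -> 12 lines: jiiew zrsj anebz zal srcjb sjlr dxgv ytm vazg fmunh wkq ghh
Hunk 2: at line 8 remove [vazg] add [sfwvk] -> 12 lines: jiiew zrsj anebz zal srcjb sjlr dxgv ytm sfwvk fmunh wkq ghh
Hunk 3: at line 5 remove [dxgv,ytm,sfwvk] add [ogkf] -> 10 lines: jiiew zrsj anebz zal srcjb sjlr ogkf fmunh wkq ghh
Hunk 4: at line 5 remove [ogkf,fmunh] add [iwlvd,ejldy] -> 10 lines: jiiew zrsj anebz zal srcjb sjlr iwlvd ejldy wkq ghh
Hunk 5: at line 1 remove [anebz,zal] add [uddsn,dthc,dxb] -> 11 lines: jiiew zrsj uddsn dthc dxb srcjb sjlr iwlvd ejldy wkq ghh
Final line count: 11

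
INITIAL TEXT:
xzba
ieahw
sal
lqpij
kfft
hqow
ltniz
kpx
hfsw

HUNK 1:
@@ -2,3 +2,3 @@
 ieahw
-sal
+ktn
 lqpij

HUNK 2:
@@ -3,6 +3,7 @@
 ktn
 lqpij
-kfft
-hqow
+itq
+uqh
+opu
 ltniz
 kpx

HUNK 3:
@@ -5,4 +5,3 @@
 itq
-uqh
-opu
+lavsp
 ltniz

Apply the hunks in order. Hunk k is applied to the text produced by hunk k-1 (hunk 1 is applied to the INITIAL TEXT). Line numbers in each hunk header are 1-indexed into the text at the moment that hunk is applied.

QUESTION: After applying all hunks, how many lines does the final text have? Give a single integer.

Hunk 1: at line 2 remove [sal] add [ktn] -> 9 lines: xzba ieahw ktn lqpij kfft hqow ltniz kpx hfsw
Hunk 2: at line 3 remove [kfft,hqow] add [itq,uqh,opu] -> 10 lines: xzba ieahw ktn lqpij itq uqh opu ltniz kpx hfsw
Hunk 3: at line 5 remove [uqh,opu] add [lavsp] -> 9 lines: xzba ieahw ktn lqpij itq lavsp ltniz kpx hfsw
Final line count: 9

Answer: 9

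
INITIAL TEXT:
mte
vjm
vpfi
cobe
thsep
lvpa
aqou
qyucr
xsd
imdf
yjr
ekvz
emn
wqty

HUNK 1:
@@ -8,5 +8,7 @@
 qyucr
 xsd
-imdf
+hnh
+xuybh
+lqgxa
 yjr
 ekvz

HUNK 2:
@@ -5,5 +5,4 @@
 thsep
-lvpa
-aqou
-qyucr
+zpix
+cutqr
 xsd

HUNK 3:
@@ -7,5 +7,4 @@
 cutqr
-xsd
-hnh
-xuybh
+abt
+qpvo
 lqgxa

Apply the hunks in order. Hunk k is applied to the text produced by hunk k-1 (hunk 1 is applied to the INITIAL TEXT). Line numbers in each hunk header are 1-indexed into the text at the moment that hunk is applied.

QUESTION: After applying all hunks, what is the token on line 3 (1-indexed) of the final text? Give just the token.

Hunk 1: at line 8 remove [imdf] add [hnh,xuybh,lqgxa] -> 16 lines: mte vjm vpfi cobe thsep lvpa aqou qyucr xsd hnh xuybh lqgxa yjr ekvz emn wqty
Hunk 2: at line 5 remove [lvpa,aqou,qyucr] add [zpix,cutqr] -> 15 lines: mte vjm vpfi cobe thsep zpix cutqr xsd hnh xuybh lqgxa yjr ekvz emn wqty
Hunk 3: at line 7 remove [xsd,hnh,xuybh] add [abt,qpvo] -> 14 lines: mte vjm vpfi cobe thsep zpix cutqr abt qpvo lqgxa yjr ekvz emn wqty
Final line 3: vpfi

Answer: vpfi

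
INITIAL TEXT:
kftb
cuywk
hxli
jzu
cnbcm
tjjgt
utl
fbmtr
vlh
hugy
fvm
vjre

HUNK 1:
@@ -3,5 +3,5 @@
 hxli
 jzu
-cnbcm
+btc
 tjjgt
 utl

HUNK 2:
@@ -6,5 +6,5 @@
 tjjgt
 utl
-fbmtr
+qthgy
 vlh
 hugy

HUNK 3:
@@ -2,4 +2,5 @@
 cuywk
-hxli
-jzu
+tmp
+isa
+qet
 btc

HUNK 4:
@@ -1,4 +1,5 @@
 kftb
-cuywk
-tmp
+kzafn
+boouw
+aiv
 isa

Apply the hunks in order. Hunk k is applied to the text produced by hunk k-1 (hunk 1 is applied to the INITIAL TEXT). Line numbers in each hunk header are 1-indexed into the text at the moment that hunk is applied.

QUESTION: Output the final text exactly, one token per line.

Hunk 1: at line 3 remove [cnbcm] add [btc] -> 12 lines: kftb cuywk hxli jzu btc tjjgt utl fbmtr vlh hugy fvm vjre
Hunk 2: at line 6 remove [fbmtr] add [qthgy] -> 12 lines: kftb cuywk hxli jzu btc tjjgt utl qthgy vlh hugy fvm vjre
Hunk 3: at line 2 remove [hxli,jzu] add [tmp,isa,qet] -> 13 lines: kftb cuywk tmp isa qet btc tjjgt utl qthgy vlh hugy fvm vjre
Hunk 4: at line 1 remove [cuywk,tmp] add [kzafn,boouw,aiv] -> 14 lines: kftb kzafn boouw aiv isa qet btc tjjgt utl qthgy vlh hugy fvm vjre

Answer: kftb
kzafn
boouw
aiv
isa
qet
btc
tjjgt
utl
qthgy
vlh
hugy
fvm
vjre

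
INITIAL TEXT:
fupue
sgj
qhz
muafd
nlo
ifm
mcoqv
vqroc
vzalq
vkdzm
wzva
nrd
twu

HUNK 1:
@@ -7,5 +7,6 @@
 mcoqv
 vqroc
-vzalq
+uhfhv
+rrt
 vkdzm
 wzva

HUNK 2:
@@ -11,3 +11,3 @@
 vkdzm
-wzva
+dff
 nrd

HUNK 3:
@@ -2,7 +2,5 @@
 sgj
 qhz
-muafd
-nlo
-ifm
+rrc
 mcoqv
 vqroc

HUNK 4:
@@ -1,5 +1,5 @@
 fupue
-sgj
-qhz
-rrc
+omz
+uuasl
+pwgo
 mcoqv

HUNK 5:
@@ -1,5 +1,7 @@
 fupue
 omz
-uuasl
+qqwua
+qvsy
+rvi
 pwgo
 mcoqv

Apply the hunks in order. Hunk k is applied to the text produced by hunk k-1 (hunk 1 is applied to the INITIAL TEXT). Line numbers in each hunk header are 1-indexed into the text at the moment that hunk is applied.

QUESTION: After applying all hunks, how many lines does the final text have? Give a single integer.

Answer: 14

Derivation:
Hunk 1: at line 7 remove [vzalq] add [uhfhv,rrt] -> 14 lines: fupue sgj qhz muafd nlo ifm mcoqv vqroc uhfhv rrt vkdzm wzva nrd twu
Hunk 2: at line 11 remove [wzva] add [dff] -> 14 lines: fupue sgj qhz muafd nlo ifm mcoqv vqroc uhfhv rrt vkdzm dff nrd twu
Hunk 3: at line 2 remove [muafd,nlo,ifm] add [rrc] -> 12 lines: fupue sgj qhz rrc mcoqv vqroc uhfhv rrt vkdzm dff nrd twu
Hunk 4: at line 1 remove [sgj,qhz,rrc] add [omz,uuasl,pwgo] -> 12 lines: fupue omz uuasl pwgo mcoqv vqroc uhfhv rrt vkdzm dff nrd twu
Hunk 5: at line 1 remove [uuasl] add [qqwua,qvsy,rvi] -> 14 lines: fupue omz qqwua qvsy rvi pwgo mcoqv vqroc uhfhv rrt vkdzm dff nrd twu
Final line count: 14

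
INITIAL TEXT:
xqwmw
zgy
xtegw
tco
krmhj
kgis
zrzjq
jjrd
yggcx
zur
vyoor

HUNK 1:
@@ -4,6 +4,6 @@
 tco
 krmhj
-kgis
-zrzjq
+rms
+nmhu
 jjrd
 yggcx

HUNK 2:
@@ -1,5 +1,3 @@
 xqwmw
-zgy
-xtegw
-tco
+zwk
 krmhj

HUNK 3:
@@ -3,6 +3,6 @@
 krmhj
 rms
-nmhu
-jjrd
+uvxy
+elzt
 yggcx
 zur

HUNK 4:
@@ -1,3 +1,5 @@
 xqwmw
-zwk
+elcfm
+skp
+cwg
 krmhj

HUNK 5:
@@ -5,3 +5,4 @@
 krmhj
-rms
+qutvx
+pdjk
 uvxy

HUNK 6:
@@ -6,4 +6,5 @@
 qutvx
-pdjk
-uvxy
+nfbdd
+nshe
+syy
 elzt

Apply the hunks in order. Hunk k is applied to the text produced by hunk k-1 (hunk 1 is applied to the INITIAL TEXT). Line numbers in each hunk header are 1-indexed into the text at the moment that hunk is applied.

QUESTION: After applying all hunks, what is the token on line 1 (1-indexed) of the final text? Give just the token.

Hunk 1: at line 4 remove [kgis,zrzjq] add [rms,nmhu] -> 11 lines: xqwmw zgy xtegw tco krmhj rms nmhu jjrd yggcx zur vyoor
Hunk 2: at line 1 remove [zgy,xtegw,tco] add [zwk] -> 9 lines: xqwmw zwk krmhj rms nmhu jjrd yggcx zur vyoor
Hunk 3: at line 3 remove [nmhu,jjrd] add [uvxy,elzt] -> 9 lines: xqwmw zwk krmhj rms uvxy elzt yggcx zur vyoor
Hunk 4: at line 1 remove [zwk] add [elcfm,skp,cwg] -> 11 lines: xqwmw elcfm skp cwg krmhj rms uvxy elzt yggcx zur vyoor
Hunk 5: at line 5 remove [rms] add [qutvx,pdjk] -> 12 lines: xqwmw elcfm skp cwg krmhj qutvx pdjk uvxy elzt yggcx zur vyoor
Hunk 6: at line 6 remove [pdjk,uvxy] add [nfbdd,nshe,syy] -> 13 lines: xqwmw elcfm skp cwg krmhj qutvx nfbdd nshe syy elzt yggcx zur vyoor
Final line 1: xqwmw

Answer: xqwmw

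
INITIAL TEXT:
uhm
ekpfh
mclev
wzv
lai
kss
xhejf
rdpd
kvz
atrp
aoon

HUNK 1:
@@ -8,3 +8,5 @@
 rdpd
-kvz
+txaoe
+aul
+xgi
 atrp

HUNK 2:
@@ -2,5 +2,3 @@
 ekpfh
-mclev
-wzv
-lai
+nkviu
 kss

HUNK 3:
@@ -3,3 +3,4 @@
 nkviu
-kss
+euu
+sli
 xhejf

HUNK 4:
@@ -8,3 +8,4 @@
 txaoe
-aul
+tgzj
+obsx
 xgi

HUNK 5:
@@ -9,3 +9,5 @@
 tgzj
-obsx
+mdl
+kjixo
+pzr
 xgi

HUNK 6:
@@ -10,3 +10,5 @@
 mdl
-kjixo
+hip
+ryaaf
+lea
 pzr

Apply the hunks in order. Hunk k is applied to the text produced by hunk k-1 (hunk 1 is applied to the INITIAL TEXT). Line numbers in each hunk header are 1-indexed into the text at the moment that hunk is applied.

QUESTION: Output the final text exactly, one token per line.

Answer: uhm
ekpfh
nkviu
euu
sli
xhejf
rdpd
txaoe
tgzj
mdl
hip
ryaaf
lea
pzr
xgi
atrp
aoon

Derivation:
Hunk 1: at line 8 remove [kvz] add [txaoe,aul,xgi] -> 13 lines: uhm ekpfh mclev wzv lai kss xhejf rdpd txaoe aul xgi atrp aoon
Hunk 2: at line 2 remove [mclev,wzv,lai] add [nkviu] -> 11 lines: uhm ekpfh nkviu kss xhejf rdpd txaoe aul xgi atrp aoon
Hunk 3: at line 3 remove [kss] add [euu,sli] -> 12 lines: uhm ekpfh nkviu euu sli xhejf rdpd txaoe aul xgi atrp aoon
Hunk 4: at line 8 remove [aul] add [tgzj,obsx] -> 13 lines: uhm ekpfh nkviu euu sli xhejf rdpd txaoe tgzj obsx xgi atrp aoon
Hunk 5: at line 9 remove [obsx] add [mdl,kjixo,pzr] -> 15 lines: uhm ekpfh nkviu euu sli xhejf rdpd txaoe tgzj mdl kjixo pzr xgi atrp aoon
Hunk 6: at line 10 remove [kjixo] add [hip,ryaaf,lea] -> 17 lines: uhm ekpfh nkviu euu sli xhejf rdpd txaoe tgzj mdl hip ryaaf lea pzr xgi atrp aoon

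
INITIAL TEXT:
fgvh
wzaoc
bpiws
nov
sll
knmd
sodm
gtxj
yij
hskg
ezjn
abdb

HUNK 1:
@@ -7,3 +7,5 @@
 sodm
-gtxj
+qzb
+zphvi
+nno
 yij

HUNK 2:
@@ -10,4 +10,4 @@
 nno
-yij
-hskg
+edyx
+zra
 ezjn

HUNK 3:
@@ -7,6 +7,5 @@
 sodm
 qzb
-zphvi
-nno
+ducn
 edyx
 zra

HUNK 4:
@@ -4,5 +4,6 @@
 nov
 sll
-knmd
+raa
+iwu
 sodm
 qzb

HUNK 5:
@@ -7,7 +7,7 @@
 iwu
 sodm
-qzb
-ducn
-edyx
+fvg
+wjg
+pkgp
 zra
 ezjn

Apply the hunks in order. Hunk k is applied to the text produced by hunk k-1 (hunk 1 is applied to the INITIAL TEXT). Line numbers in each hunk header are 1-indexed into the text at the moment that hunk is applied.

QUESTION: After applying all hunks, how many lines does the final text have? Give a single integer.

Answer: 14

Derivation:
Hunk 1: at line 7 remove [gtxj] add [qzb,zphvi,nno] -> 14 lines: fgvh wzaoc bpiws nov sll knmd sodm qzb zphvi nno yij hskg ezjn abdb
Hunk 2: at line 10 remove [yij,hskg] add [edyx,zra] -> 14 lines: fgvh wzaoc bpiws nov sll knmd sodm qzb zphvi nno edyx zra ezjn abdb
Hunk 3: at line 7 remove [zphvi,nno] add [ducn] -> 13 lines: fgvh wzaoc bpiws nov sll knmd sodm qzb ducn edyx zra ezjn abdb
Hunk 4: at line 4 remove [knmd] add [raa,iwu] -> 14 lines: fgvh wzaoc bpiws nov sll raa iwu sodm qzb ducn edyx zra ezjn abdb
Hunk 5: at line 7 remove [qzb,ducn,edyx] add [fvg,wjg,pkgp] -> 14 lines: fgvh wzaoc bpiws nov sll raa iwu sodm fvg wjg pkgp zra ezjn abdb
Final line count: 14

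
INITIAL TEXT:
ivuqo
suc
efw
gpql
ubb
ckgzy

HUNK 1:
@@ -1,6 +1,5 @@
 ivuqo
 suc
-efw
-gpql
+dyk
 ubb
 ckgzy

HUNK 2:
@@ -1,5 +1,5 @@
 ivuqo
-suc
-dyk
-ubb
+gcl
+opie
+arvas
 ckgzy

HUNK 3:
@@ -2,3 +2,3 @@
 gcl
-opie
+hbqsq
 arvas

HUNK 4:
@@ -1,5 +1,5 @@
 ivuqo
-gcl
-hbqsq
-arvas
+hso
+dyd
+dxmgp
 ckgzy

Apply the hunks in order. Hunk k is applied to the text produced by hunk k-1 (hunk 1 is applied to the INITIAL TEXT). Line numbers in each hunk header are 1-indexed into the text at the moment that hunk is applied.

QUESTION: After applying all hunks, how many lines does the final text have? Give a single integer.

Hunk 1: at line 1 remove [efw,gpql] add [dyk] -> 5 lines: ivuqo suc dyk ubb ckgzy
Hunk 2: at line 1 remove [suc,dyk,ubb] add [gcl,opie,arvas] -> 5 lines: ivuqo gcl opie arvas ckgzy
Hunk 3: at line 2 remove [opie] add [hbqsq] -> 5 lines: ivuqo gcl hbqsq arvas ckgzy
Hunk 4: at line 1 remove [gcl,hbqsq,arvas] add [hso,dyd,dxmgp] -> 5 lines: ivuqo hso dyd dxmgp ckgzy
Final line count: 5

Answer: 5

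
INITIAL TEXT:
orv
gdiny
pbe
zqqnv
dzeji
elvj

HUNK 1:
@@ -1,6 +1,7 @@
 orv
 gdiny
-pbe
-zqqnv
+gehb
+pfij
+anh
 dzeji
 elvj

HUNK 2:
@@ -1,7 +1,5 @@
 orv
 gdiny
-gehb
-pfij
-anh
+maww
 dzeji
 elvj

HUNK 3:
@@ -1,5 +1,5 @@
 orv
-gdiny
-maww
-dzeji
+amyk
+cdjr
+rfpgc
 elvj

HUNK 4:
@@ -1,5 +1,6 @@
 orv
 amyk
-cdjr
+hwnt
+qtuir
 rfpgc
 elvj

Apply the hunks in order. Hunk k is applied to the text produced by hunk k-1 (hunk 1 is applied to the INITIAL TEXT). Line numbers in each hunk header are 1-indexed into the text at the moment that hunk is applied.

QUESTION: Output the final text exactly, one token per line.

Hunk 1: at line 1 remove [pbe,zqqnv] add [gehb,pfij,anh] -> 7 lines: orv gdiny gehb pfij anh dzeji elvj
Hunk 2: at line 1 remove [gehb,pfij,anh] add [maww] -> 5 lines: orv gdiny maww dzeji elvj
Hunk 3: at line 1 remove [gdiny,maww,dzeji] add [amyk,cdjr,rfpgc] -> 5 lines: orv amyk cdjr rfpgc elvj
Hunk 4: at line 1 remove [cdjr] add [hwnt,qtuir] -> 6 lines: orv amyk hwnt qtuir rfpgc elvj

Answer: orv
amyk
hwnt
qtuir
rfpgc
elvj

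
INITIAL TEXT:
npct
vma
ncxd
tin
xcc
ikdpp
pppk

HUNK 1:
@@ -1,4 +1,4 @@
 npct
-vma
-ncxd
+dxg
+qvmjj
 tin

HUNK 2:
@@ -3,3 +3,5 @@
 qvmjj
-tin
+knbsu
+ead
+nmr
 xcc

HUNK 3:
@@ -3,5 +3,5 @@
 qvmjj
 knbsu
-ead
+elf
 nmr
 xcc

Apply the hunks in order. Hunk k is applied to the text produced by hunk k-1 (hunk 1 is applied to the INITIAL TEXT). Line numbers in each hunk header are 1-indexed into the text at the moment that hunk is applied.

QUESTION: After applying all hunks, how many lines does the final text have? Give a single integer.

Hunk 1: at line 1 remove [vma,ncxd] add [dxg,qvmjj] -> 7 lines: npct dxg qvmjj tin xcc ikdpp pppk
Hunk 2: at line 3 remove [tin] add [knbsu,ead,nmr] -> 9 lines: npct dxg qvmjj knbsu ead nmr xcc ikdpp pppk
Hunk 3: at line 3 remove [ead] add [elf] -> 9 lines: npct dxg qvmjj knbsu elf nmr xcc ikdpp pppk
Final line count: 9

Answer: 9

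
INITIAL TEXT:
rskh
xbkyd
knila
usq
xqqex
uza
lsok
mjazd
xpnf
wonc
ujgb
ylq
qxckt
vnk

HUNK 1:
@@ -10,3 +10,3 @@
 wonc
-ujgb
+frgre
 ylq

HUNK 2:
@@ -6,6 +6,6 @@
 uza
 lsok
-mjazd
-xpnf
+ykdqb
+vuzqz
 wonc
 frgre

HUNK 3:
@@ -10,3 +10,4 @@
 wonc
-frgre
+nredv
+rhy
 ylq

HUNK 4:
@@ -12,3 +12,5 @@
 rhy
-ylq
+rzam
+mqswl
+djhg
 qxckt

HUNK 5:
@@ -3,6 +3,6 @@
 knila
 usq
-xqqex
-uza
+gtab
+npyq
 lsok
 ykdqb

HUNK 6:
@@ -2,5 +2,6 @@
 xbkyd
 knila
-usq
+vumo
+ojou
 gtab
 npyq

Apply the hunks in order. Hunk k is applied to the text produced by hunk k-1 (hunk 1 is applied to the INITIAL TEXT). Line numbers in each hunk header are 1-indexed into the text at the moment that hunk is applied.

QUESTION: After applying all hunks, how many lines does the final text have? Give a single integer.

Answer: 18

Derivation:
Hunk 1: at line 10 remove [ujgb] add [frgre] -> 14 lines: rskh xbkyd knila usq xqqex uza lsok mjazd xpnf wonc frgre ylq qxckt vnk
Hunk 2: at line 6 remove [mjazd,xpnf] add [ykdqb,vuzqz] -> 14 lines: rskh xbkyd knila usq xqqex uza lsok ykdqb vuzqz wonc frgre ylq qxckt vnk
Hunk 3: at line 10 remove [frgre] add [nredv,rhy] -> 15 lines: rskh xbkyd knila usq xqqex uza lsok ykdqb vuzqz wonc nredv rhy ylq qxckt vnk
Hunk 4: at line 12 remove [ylq] add [rzam,mqswl,djhg] -> 17 lines: rskh xbkyd knila usq xqqex uza lsok ykdqb vuzqz wonc nredv rhy rzam mqswl djhg qxckt vnk
Hunk 5: at line 3 remove [xqqex,uza] add [gtab,npyq] -> 17 lines: rskh xbkyd knila usq gtab npyq lsok ykdqb vuzqz wonc nredv rhy rzam mqswl djhg qxckt vnk
Hunk 6: at line 2 remove [usq] add [vumo,ojou] -> 18 lines: rskh xbkyd knila vumo ojou gtab npyq lsok ykdqb vuzqz wonc nredv rhy rzam mqswl djhg qxckt vnk
Final line count: 18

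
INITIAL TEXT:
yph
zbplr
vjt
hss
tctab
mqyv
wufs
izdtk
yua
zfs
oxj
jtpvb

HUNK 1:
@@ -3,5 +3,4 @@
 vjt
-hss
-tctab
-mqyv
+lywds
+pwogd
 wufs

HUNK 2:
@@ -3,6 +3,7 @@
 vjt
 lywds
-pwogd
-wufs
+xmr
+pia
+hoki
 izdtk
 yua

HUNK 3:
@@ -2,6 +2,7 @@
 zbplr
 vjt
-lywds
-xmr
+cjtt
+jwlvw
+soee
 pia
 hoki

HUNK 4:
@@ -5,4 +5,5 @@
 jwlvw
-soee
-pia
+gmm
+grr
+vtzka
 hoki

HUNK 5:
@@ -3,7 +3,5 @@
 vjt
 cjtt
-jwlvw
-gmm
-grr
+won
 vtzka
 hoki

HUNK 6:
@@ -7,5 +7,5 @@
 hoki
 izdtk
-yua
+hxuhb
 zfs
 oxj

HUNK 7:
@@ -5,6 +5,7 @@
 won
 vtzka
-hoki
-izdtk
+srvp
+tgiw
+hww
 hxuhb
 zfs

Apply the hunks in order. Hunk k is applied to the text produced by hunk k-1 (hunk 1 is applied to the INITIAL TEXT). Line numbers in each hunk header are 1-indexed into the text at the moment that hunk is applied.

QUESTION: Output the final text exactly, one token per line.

Hunk 1: at line 3 remove [hss,tctab,mqyv] add [lywds,pwogd] -> 11 lines: yph zbplr vjt lywds pwogd wufs izdtk yua zfs oxj jtpvb
Hunk 2: at line 3 remove [pwogd,wufs] add [xmr,pia,hoki] -> 12 lines: yph zbplr vjt lywds xmr pia hoki izdtk yua zfs oxj jtpvb
Hunk 3: at line 2 remove [lywds,xmr] add [cjtt,jwlvw,soee] -> 13 lines: yph zbplr vjt cjtt jwlvw soee pia hoki izdtk yua zfs oxj jtpvb
Hunk 4: at line 5 remove [soee,pia] add [gmm,grr,vtzka] -> 14 lines: yph zbplr vjt cjtt jwlvw gmm grr vtzka hoki izdtk yua zfs oxj jtpvb
Hunk 5: at line 3 remove [jwlvw,gmm,grr] add [won] -> 12 lines: yph zbplr vjt cjtt won vtzka hoki izdtk yua zfs oxj jtpvb
Hunk 6: at line 7 remove [yua] add [hxuhb] -> 12 lines: yph zbplr vjt cjtt won vtzka hoki izdtk hxuhb zfs oxj jtpvb
Hunk 7: at line 5 remove [hoki,izdtk] add [srvp,tgiw,hww] -> 13 lines: yph zbplr vjt cjtt won vtzka srvp tgiw hww hxuhb zfs oxj jtpvb

Answer: yph
zbplr
vjt
cjtt
won
vtzka
srvp
tgiw
hww
hxuhb
zfs
oxj
jtpvb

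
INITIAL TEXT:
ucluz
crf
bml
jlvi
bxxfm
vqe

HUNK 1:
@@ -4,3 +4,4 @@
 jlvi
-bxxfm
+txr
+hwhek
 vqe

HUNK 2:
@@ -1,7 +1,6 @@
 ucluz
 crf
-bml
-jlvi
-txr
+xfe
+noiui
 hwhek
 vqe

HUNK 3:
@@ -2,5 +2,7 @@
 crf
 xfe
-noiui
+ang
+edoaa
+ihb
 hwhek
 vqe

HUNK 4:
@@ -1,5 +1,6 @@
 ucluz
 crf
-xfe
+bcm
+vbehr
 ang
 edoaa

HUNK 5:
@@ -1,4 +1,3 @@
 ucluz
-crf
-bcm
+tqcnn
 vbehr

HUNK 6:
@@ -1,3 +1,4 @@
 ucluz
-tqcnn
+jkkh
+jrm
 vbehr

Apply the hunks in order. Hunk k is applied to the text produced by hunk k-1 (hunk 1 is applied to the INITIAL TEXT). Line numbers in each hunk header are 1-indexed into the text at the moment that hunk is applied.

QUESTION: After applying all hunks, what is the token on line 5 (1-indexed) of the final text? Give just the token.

Answer: ang

Derivation:
Hunk 1: at line 4 remove [bxxfm] add [txr,hwhek] -> 7 lines: ucluz crf bml jlvi txr hwhek vqe
Hunk 2: at line 1 remove [bml,jlvi,txr] add [xfe,noiui] -> 6 lines: ucluz crf xfe noiui hwhek vqe
Hunk 3: at line 2 remove [noiui] add [ang,edoaa,ihb] -> 8 lines: ucluz crf xfe ang edoaa ihb hwhek vqe
Hunk 4: at line 1 remove [xfe] add [bcm,vbehr] -> 9 lines: ucluz crf bcm vbehr ang edoaa ihb hwhek vqe
Hunk 5: at line 1 remove [crf,bcm] add [tqcnn] -> 8 lines: ucluz tqcnn vbehr ang edoaa ihb hwhek vqe
Hunk 6: at line 1 remove [tqcnn] add [jkkh,jrm] -> 9 lines: ucluz jkkh jrm vbehr ang edoaa ihb hwhek vqe
Final line 5: ang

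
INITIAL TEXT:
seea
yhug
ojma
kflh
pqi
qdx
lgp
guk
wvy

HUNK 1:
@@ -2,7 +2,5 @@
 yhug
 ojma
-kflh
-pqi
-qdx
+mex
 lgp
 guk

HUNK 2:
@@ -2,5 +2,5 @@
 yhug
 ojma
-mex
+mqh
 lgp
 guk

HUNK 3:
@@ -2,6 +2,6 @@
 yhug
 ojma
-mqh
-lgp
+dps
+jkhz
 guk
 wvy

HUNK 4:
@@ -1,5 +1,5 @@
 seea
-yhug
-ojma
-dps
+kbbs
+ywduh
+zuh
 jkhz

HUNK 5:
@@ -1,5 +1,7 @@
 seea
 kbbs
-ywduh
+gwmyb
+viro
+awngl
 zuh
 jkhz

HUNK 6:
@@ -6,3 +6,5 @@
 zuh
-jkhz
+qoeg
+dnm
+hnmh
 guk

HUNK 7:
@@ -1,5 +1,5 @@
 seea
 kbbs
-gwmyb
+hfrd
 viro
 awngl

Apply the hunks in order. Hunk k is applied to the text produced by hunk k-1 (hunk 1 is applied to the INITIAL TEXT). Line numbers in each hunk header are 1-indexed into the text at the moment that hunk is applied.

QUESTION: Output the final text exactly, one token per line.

Answer: seea
kbbs
hfrd
viro
awngl
zuh
qoeg
dnm
hnmh
guk
wvy

Derivation:
Hunk 1: at line 2 remove [kflh,pqi,qdx] add [mex] -> 7 lines: seea yhug ojma mex lgp guk wvy
Hunk 2: at line 2 remove [mex] add [mqh] -> 7 lines: seea yhug ojma mqh lgp guk wvy
Hunk 3: at line 2 remove [mqh,lgp] add [dps,jkhz] -> 7 lines: seea yhug ojma dps jkhz guk wvy
Hunk 4: at line 1 remove [yhug,ojma,dps] add [kbbs,ywduh,zuh] -> 7 lines: seea kbbs ywduh zuh jkhz guk wvy
Hunk 5: at line 1 remove [ywduh] add [gwmyb,viro,awngl] -> 9 lines: seea kbbs gwmyb viro awngl zuh jkhz guk wvy
Hunk 6: at line 6 remove [jkhz] add [qoeg,dnm,hnmh] -> 11 lines: seea kbbs gwmyb viro awngl zuh qoeg dnm hnmh guk wvy
Hunk 7: at line 1 remove [gwmyb] add [hfrd] -> 11 lines: seea kbbs hfrd viro awngl zuh qoeg dnm hnmh guk wvy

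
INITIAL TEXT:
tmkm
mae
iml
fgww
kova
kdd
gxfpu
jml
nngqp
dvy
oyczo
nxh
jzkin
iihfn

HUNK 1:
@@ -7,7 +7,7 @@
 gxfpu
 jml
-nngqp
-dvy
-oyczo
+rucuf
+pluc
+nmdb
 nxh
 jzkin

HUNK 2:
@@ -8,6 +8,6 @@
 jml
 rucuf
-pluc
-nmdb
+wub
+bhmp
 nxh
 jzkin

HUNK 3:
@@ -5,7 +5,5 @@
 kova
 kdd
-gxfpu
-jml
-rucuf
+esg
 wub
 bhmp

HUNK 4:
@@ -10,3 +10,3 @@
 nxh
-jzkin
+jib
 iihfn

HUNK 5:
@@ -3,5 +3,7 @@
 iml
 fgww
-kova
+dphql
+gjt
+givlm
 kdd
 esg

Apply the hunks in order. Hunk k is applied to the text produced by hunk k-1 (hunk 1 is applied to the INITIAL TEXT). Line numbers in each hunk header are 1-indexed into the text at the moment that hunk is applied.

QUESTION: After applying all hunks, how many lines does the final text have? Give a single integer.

Answer: 14

Derivation:
Hunk 1: at line 7 remove [nngqp,dvy,oyczo] add [rucuf,pluc,nmdb] -> 14 lines: tmkm mae iml fgww kova kdd gxfpu jml rucuf pluc nmdb nxh jzkin iihfn
Hunk 2: at line 8 remove [pluc,nmdb] add [wub,bhmp] -> 14 lines: tmkm mae iml fgww kova kdd gxfpu jml rucuf wub bhmp nxh jzkin iihfn
Hunk 3: at line 5 remove [gxfpu,jml,rucuf] add [esg] -> 12 lines: tmkm mae iml fgww kova kdd esg wub bhmp nxh jzkin iihfn
Hunk 4: at line 10 remove [jzkin] add [jib] -> 12 lines: tmkm mae iml fgww kova kdd esg wub bhmp nxh jib iihfn
Hunk 5: at line 3 remove [kova] add [dphql,gjt,givlm] -> 14 lines: tmkm mae iml fgww dphql gjt givlm kdd esg wub bhmp nxh jib iihfn
Final line count: 14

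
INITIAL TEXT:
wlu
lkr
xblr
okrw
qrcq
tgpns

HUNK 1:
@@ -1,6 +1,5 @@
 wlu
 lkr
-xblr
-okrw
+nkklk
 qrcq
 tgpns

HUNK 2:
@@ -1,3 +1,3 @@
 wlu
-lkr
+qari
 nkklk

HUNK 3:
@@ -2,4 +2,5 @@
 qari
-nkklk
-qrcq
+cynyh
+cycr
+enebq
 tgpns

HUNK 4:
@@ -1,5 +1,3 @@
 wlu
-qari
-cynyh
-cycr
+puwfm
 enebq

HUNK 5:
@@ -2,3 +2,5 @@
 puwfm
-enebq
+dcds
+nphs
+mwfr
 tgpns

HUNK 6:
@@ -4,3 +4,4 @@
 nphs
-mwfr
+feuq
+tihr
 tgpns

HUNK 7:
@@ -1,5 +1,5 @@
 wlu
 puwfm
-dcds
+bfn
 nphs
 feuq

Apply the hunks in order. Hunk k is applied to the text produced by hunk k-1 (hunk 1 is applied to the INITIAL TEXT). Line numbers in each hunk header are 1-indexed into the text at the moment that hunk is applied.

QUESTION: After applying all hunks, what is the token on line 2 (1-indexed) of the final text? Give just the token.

Answer: puwfm

Derivation:
Hunk 1: at line 1 remove [xblr,okrw] add [nkklk] -> 5 lines: wlu lkr nkklk qrcq tgpns
Hunk 2: at line 1 remove [lkr] add [qari] -> 5 lines: wlu qari nkklk qrcq tgpns
Hunk 3: at line 2 remove [nkklk,qrcq] add [cynyh,cycr,enebq] -> 6 lines: wlu qari cynyh cycr enebq tgpns
Hunk 4: at line 1 remove [qari,cynyh,cycr] add [puwfm] -> 4 lines: wlu puwfm enebq tgpns
Hunk 5: at line 2 remove [enebq] add [dcds,nphs,mwfr] -> 6 lines: wlu puwfm dcds nphs mwfr tgpns
Hunk 6: at line 4 remove [mwfr] add [feuq,tihr] -> 7 lines: wlu puwfm dcds nphs feuq tihr tgpns
Hunk 7: at line 1 remove [dcds] add [bfn] -> 7 lines: wlu puwfm bfn nphs feuq tihr tgpns
Final line 2: puwfm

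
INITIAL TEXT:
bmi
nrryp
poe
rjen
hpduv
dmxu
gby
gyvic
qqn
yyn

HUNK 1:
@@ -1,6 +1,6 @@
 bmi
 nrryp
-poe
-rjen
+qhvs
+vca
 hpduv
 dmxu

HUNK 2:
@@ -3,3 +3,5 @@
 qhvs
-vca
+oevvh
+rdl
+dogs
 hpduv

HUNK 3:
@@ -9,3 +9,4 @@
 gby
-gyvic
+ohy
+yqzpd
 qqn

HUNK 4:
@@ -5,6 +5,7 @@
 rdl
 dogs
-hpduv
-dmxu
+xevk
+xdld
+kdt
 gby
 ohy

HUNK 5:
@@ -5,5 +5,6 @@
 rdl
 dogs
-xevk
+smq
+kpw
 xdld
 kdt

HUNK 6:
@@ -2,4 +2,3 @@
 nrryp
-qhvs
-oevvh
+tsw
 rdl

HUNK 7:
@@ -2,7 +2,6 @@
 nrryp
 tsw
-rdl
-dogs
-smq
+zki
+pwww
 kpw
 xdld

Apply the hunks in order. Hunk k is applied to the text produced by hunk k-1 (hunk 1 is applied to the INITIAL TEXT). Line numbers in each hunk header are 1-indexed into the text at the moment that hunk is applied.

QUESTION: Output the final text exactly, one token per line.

Hunk 1: at line 1 remove [poe,rjen] add [qhvs,vca] -> 10 lines: bmi nrryp qhvs vca hpduv dmxu gby gyvic qqn yyn
Hunk 2: at line 3 remove [vca] add [oevvh,rdl,dogs] -> 12 lines: bmi nrryp qhvs oevvh rdl dogs hpduv dmxu gby gyvic qqn yyn
Hunk 3: at line 9 remove [gyvic] add [ohy,yqzpd] -> 13 lines: bmi nrryp qhvs oevvh rdl dogs hpduv dmxu gby ohy yqzpd qqn yyn
Hunk 4: at line 5 remove [hpduv,dmxu] add [xevk,xdld,kdt] -> 14 lines: bmi nrryp qhvs oevvh rdl dogs xevk xdld kdt gby ohy yqzpd qqn yyn
Hunk 5: at line 5 remove [xevk] add [smq,kpw] -> 15 lines: bmi nrryp qhvs oevvh rdl dogs smq kpw xdld kdt gby ohy yqzpd qqn yyn
Hunk 6: at line 2 remove [qhvs,oevvh] add [tsw] -> 14 lines: bmi nrryp tsw rdl dogs smq kpw xdld kdt gby ohy yqzpd qqn yyn
Hunk 7: at line 2 remove [rdl,dogs,smq] add [zki,pwww] -> 13 lines: bmi nrryp tsw zki pwww kpw xdld kdt gby ohy yqzpd qqn yyn

Answer: bmi
nrryp
tsw
zki
pwww
kpw
xdld
kdt
gby
ohy
yqzpd
qqn
yyn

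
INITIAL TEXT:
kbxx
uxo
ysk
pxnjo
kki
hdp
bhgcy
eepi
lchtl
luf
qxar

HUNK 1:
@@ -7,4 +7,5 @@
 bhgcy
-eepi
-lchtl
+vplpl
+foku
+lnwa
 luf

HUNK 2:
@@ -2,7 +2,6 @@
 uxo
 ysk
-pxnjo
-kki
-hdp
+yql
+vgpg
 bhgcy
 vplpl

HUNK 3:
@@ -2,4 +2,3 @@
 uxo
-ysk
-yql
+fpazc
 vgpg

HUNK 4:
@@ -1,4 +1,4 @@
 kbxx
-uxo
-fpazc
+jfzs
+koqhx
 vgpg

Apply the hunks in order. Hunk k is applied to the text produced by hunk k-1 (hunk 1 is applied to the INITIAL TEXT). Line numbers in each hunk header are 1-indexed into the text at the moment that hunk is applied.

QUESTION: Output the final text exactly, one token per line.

Hunk 1: at line 7 remove [eepi,lchtl] add [vplpl,foku,lnwa] -> 12 lines: kbxx uxo ysk pxnjo kki hdp bhgcy vplpl foku lnwa luf qxar
Hunk 2: at line 2 remove [pxnjo,kki,hdp] add [yql,vgpg] -> 11 lines: kbxx uxo ysk yql vgpg bhgcy vplpl foku lnwa luf qxar
Hunk 3: at line 2 remove [ysk,yql] add [fpazc] -> 10 lines: kbxx uxo fpazc vgpg bhgcy vplpl foku lnwa luf qxar
Hunk 4: at line 1 remove [uxo,fpazc] add [jfzs,koqhx] -> 10 lines: kbxx jfzs koqhx vgpg bhgcy vplpl foku lnwa luf qxar

Answer: kbxx
jfzs
koqhx
vgpg
bhgcy
vplpl
foku
lnwa
luf
qxar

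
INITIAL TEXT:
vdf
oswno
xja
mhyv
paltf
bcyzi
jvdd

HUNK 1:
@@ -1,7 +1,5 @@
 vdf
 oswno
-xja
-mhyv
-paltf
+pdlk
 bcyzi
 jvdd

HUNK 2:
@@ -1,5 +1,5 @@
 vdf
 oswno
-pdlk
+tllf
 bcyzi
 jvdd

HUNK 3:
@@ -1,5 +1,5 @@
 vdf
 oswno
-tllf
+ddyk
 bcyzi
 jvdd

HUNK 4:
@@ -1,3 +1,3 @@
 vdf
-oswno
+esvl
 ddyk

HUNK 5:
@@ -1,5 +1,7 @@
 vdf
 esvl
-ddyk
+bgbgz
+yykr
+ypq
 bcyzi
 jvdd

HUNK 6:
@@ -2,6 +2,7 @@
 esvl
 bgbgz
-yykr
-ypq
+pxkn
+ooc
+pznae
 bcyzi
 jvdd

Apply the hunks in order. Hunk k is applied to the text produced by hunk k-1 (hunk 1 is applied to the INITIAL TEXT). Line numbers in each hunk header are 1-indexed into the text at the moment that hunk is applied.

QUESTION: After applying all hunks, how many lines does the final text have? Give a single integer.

Hunk 1: at line 1 remove [xja,mhyv,paltf] add [pdlk] -> 5 lines: vdf oswno pdlk bcyzi jvdd
Hunk 2: at line 1 remove [pdlk] add [tllf] -> 5 lines: vdf oswno tllf bcyzi jvdd
Hunk 3: at line 1 remove [tllf] add [ddyk] -> 5 lines: vdf oswno ddyk bcyzi jvdd
Hunk 4: at line 1 remove [oswno] add [esvl] -> 5 lines: vdf esvl ddyk bcyzi jvdd
Hunk 5: at line 1 remove [ddyk] add [bgbgz,yykr,ypq] -> 7 lines: vdf esvl bgbgz yykr ypq bcyzi jvdd
Hunk 6: at line 2 remove [yykr,ypq] add [pxkn,ooc,pznae] -> 8 lines: vdf esvl bgbgz pxkn ooc pznae bcyzi jvdd
Final line count: 8

Answer: 8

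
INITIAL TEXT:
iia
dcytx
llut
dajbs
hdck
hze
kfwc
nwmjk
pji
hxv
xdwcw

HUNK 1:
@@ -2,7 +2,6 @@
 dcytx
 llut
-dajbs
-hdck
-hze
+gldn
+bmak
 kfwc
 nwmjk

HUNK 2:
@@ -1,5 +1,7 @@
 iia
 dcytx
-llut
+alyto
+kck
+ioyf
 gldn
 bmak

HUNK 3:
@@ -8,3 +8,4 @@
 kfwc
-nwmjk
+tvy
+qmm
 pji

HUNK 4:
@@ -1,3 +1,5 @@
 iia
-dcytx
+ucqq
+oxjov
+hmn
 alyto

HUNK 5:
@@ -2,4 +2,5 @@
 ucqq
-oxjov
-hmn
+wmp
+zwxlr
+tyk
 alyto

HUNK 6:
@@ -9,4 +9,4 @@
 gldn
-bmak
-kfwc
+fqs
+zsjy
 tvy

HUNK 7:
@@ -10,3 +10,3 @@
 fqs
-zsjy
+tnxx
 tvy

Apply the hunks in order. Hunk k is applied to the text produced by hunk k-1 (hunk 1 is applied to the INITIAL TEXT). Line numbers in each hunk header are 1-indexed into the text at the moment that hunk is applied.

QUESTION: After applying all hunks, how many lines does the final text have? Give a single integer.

Hunk 1: at line 2 remove [dajbs,hdck,hze] add [gldn,bmak] -> 10 lines: iia dcytx llut gldn bmak kfwc nwmjk pji hxv xdwcw
Hunk 2: at line 1 remove [llut] add [alyto,kck,ioyf] -> 12 lines: iia dcytx alyto kck ioyf gldn bmak kfwc nwmjk pji hxv xdwcw
Hunk 3: at line 8 remove [nwmjk] add [tvy,qmm] -> 13 lines: iia dcytx alyto kck ioyf gldn bmak kfwc tvy qmm pji hxv xdwcw
Hunk 4: at line 1 remove [dcytx] add [ucqq,oxjov,hmn] -> 15 lines: iia ucqq oxjov hmn alyto kck ioyf gldn bmak kfwc tvy qmm pji hxv xdwcw
Hunk 5: at line 2 remove [oxjov,hmn] add [wmp,zwxlr,tyk] -> 16 lines: iia ucqq wmp zwxlr tyk alyto kck ioyf gldn bmak kfwc tvy qmm pji hxv xdwcw
Hunk 6: at line 9 remove [bmak,kfwc] add [fqs,zsjy] -> 16 lines: iia ucqq wmp zwxlr tyk alyto kck ioyf gldn fqs zsjy tvy qmm pji hxv xdwcw
Hunk 7: at line 10 remove [zsjy] add [tnxx] -> 16 lines: iia ucqq wmp zwxlr tyk alyto kck ioyf gldn fqs tnxx tvy qmm pji hxv xdwcw
Final line count: 16

Answer: 16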